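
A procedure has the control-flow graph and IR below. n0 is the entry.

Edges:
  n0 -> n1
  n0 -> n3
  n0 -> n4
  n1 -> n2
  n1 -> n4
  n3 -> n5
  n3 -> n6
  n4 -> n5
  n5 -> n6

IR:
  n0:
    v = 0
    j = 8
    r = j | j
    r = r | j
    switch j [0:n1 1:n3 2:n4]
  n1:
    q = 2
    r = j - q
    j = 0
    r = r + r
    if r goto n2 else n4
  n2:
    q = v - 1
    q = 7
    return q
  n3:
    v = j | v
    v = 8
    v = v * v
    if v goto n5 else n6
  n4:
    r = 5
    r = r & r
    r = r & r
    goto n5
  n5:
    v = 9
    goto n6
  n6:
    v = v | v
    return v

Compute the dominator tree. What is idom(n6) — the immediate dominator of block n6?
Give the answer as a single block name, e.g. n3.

idom tree: n1←n0 n2←n1 n3←n0 n4←n0 n5←n0 n6←n0
Dom∩ at merges:
  n4: preds {n0,n1}: {n0} ∩ {n0,n1} = {n0}; idom=n0
  n5: preds {n3,n4}: {n0,n3} ∩ {n0,n4} = {n0}; idom=n0
  n6: preds {n3,n5}: {n0,n3} ∩ {n0,n5} = {n0}; idom=n0

idom(n6) = n0

Answer: n0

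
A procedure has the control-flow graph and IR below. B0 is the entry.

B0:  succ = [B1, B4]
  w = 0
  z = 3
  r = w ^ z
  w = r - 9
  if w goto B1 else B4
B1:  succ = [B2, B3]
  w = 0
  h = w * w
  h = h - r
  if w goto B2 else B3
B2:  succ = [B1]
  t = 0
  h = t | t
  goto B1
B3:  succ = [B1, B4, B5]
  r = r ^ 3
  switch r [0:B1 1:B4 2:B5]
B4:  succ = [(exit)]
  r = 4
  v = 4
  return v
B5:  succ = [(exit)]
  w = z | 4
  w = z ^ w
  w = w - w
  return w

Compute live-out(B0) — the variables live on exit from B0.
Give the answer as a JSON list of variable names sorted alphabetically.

Answer: ["r", "z"]

Derivation:
Block summaries:
  B0: {r,w,z} / ∅
  B1: {h,w} / {r}
  B2: {h,t} / ∅
  B3: {r} / {r}
  B4: {r,v} / ∅
  B5: {w} / {z}

Live sets:
  live B0: ∅→{r,z}
  live B1: {r,z}→{r,z}
  live B2: {r,z}→{r,z}
  live B3: {r,z}→{r,z}
  live B4: ∅→∅
  live B5: {z}→∅

live-out(B0) = ["r", "z"]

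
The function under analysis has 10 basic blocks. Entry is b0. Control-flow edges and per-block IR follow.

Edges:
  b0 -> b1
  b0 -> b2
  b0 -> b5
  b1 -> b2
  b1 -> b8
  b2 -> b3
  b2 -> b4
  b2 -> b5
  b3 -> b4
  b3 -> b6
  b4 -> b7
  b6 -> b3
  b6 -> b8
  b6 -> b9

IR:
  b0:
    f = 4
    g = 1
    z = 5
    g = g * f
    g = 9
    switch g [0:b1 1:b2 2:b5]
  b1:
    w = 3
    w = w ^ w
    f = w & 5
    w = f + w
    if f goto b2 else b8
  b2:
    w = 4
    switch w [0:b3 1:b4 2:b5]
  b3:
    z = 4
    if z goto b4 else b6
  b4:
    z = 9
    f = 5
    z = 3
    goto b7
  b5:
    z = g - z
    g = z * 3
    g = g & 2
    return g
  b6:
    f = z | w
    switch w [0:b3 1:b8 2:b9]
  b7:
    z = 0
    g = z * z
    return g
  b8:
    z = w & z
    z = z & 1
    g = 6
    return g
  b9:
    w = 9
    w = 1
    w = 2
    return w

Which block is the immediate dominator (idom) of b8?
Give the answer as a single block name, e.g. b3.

Answer: b0

Working:
idom tree: b1←b0 b2←b0 b3←b2 b4←b2 b5←b0 b6←b3 b7←b4 b8←b0 b9←b6
Dom at joins:
  b2: preds {b0,b1}: {b0} ∩ {b0,b1} = {b0}; idom=b0
  b3: preds {b2,b6}: {b0,b2} ∩ {b0,b2,b3,b6} = {b0,b2}; idom=b2
  b4: preds {b2,b3}: {b0,b2} ∩ {b0,b2,b3} = {b0,b2}; idom=b2
  b5: preds {b0,b2}: {b0} ∩ {b0,b2} = {b0}; idom=b0
  b8: preds {b1,b6}: {b0,b1} ∩ {b0,b2,b3,b6} = {b0}; idom=b0

idom(b8) = b0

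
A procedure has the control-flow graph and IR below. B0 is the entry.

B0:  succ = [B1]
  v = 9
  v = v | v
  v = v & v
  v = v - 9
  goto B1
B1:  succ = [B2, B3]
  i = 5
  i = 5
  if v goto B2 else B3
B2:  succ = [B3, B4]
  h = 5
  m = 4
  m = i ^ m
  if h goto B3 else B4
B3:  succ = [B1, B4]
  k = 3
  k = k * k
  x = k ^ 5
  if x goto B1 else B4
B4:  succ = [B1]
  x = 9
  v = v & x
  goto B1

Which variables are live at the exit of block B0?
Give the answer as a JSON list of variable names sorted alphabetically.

Per-block:
  B0: def={v} ue=∅
  B1: def={i} ue={v}
  B2: def={h,m} ue={i}
  B3: def={k,x} ue=∅
  B4: def={v,x} ue={v}

Backward fixpoint:
  B0 li=∅ lo={v}
  B1 li={v} lo={i,v}
  B2 li={i,v} lo={v}
  B3 li={v} lo={v}
  B4 li={v} lo={v}

live-out(B0) = ["v"]

Answer: ["v"]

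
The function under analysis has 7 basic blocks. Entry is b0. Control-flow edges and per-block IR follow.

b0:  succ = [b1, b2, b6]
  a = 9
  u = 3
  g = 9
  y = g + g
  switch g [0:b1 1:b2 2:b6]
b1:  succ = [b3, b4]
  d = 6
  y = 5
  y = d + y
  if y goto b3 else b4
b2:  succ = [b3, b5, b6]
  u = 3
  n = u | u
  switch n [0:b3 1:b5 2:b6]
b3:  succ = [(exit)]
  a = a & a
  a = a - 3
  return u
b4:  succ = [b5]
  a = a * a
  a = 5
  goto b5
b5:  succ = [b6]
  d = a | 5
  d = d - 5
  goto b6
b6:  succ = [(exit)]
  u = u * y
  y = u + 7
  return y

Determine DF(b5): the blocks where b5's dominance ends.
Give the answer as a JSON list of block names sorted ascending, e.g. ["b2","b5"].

idom tree: b1←b0 b2←b0 b3←b0 b4←b1 b5←b0 b6←b0
Join-block Dom:
  b3: preds {b1,b2}: {b0,b1} ∩ {b0,b2} = {b0}; idom=b0
  b5: preds {b2,b4}: {b0,b2} ∩ {b0,b1,b4} = {b0}; idom=b0
  b6: preds {b0,b2,b5}: {b0} ∩ {b0,b2} ∩ {b0,b5} = {b0}; idom=b0

DF walk-up:
  b3←b1: walk b1 to b0
  b3←b2: walk b2 to b0
  b5←b2: walk b2 to b0
  b5←b4: walk b4→b1 to b0
  b6←b0: walk · to b0
  b6←b2: walk b2 to b0
  b6←b5: walk b5 to b0
  b0 → ∅
  b1 → {b3,b5}
  b2 → {b3,b5,b6}
  b3 → ∅
  b4 → {b5}
  b5 → {b6}
  b6 → ∅

DF(b5) = ["b6"]

Answer: ["b6"]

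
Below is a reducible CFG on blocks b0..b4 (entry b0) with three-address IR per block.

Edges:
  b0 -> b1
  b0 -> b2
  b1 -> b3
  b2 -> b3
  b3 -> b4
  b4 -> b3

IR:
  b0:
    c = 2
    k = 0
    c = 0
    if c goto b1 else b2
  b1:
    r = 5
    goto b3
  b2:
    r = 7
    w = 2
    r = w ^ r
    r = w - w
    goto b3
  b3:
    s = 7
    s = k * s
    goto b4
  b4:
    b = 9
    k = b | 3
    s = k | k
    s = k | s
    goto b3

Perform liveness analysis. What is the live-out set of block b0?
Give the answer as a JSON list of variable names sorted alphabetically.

Block summaries:
  b0: {c,k} / ∅
  b1: {r} / ∅
  b2: {r,w} / ∅
  b3: {s} / {k}
  b4: {b,k,s} / ∅

Backward fixpoint:
  b0 li=∅ lo={k}
  b1 li={k} lo={k}
  b2 li={k} lo={k}
  b3 li={k} lo=∅
  b4 li=∅ lo={k}

live-out(b0) = ["k"]

Answer: ["k"]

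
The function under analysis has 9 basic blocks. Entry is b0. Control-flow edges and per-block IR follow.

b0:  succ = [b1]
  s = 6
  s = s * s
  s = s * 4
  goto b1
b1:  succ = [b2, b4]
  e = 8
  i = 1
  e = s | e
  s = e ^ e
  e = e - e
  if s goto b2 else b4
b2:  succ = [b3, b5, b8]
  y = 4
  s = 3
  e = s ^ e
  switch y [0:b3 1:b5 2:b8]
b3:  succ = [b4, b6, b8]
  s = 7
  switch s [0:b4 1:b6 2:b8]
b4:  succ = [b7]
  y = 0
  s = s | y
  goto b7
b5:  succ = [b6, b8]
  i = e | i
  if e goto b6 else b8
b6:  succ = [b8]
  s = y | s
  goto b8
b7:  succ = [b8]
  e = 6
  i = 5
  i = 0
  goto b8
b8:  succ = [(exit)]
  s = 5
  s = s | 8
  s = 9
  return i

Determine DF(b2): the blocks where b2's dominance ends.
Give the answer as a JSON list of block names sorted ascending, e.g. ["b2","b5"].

Answer: ["b4", "b8"]

Derivation:
idom tree: b1←b0 b2←b1 b3←b2 b4←b1 b5←b2 b6←b2 b7←b4 b8←b1
Dom at joins:
  b4: preds {b1,b3}: {b0,b1} ∩ {b0,b1,b2,b3} = {b0,b1}; idom=b1
  b6: preds {b3,b5}: {b0,b1,b2,b3} ∩ {b0,b1,b2,b5} = {b0,b1,b2}; idom=b2
  b8: preds {b2,b3,b5,b6,b7}: {b0,b1,b2} ∩ {b0,b1,b2,b3} ∩ {b0,b1,b2,b5} ∩ {b0,b1,b2,b6} ∩ {b0,b1,b4,b7} = {b0,b1}; idom=b1

Frontier:
  b4←b1: walk · to b1
  b4←b3: walk b3→b2 to b1
  b6←b3: walk b3 to b2
  b6←b5: walk b5 to b2
  b8←b2: walk b2 to b1
  b8←b3: walk b3→b2 to b1
  b8←b5: walk b5→b2 to b1
  b8←b6: walk b6→b2 to b1
  b8←b7: walk b7→b4 to b1
  DF(b0)=∅
  DF(b1)=∅
  DF(b2)={b4,b8}
  DF(b3)={b4,b6,b8}
  DF(b4)={b8}
  DF(b5)={b6,b8}
  DF(b6)={b8}
  DF(b7)={b8}
  DF(b8)=∅

DF(b2) = ["b4", "b8"]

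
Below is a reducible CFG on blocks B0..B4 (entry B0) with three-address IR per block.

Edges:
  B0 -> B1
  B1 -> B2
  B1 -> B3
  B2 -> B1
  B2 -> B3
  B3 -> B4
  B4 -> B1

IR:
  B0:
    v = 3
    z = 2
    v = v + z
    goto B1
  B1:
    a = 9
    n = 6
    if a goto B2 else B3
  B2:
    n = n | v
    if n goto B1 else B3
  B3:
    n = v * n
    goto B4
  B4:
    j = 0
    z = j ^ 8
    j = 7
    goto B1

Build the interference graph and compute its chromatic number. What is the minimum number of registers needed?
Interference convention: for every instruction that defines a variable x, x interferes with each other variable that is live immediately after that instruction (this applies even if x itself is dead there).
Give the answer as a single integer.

Answer: 3

Working:
def/use:
  B0: def={v,z} ue=∅
  B1: def={a,n} ue=∅
  B2: def={n} ue={n,v}
  B3: def={n} ue={n,v}
  B4: def={j,z} ue=∅

Backward fixpoint:
  B0: in=∅ out={v}
  B1: in={v} out={n,v}
  B2: in={n,v} out={n,v}
  B3: in={n,v} out={v}
  B4: in={v} out={v}

Conflict graph:
  a — {n,v}
  j — {v}
  n — {a,v}
  v — {a,j,n,z}
  z — {v}

Colouring:
  lower bound: {a,n,v} mutually conflict ⇒ χ ≥ 3
  3-colouring: R0={v}  R1={a,j,z}  R2={n}
  χ = 3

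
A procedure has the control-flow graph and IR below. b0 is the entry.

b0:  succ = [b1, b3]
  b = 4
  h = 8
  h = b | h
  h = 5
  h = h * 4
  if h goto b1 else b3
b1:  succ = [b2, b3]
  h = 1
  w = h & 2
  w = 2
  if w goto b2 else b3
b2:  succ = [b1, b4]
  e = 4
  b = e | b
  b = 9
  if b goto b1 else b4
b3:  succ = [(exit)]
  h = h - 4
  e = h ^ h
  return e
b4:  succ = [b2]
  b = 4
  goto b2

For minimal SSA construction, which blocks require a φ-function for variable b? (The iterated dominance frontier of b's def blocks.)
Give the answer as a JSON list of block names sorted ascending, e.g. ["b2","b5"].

Answer: ["b1", "b2", "b3"]

Working:
idom tree: b1←b0 b2←b1 b3←b0 b4←b2
Dom∩ at merges:
  b1: preds {b0,b2}: {b0} ∩ {b0,b1,b2} = {b0}; idom=b0
  b2: preds {b1,b4}: {b0,b1} ∩ {b0,b1,b2,b4} = {b0,b1}; idom=b1
  b3: preds {b0,b1}: {b0} ∩ {b0,b1} = {b0}; idom=b0

Frontier:
  join b1 pred b0: · stop@b0
  join b1 pred b2: b2→b1 stop@b0
  join b2 pred b1: · stop@b1
  join b2 pred b4: b4→b2 stop@b1
  join b3 pred b0: · stop@b0
  join b3 pred b1: b1 stop@b0
  b0: DF=∅
  b1: DF={b1,b3}
  b2: DF={b1,b2}
  b3: DF=∅
  b4: DF={b2}

φ for b: defs {b0,b2,b4}
  DF⁺ = {b1,b2,b3}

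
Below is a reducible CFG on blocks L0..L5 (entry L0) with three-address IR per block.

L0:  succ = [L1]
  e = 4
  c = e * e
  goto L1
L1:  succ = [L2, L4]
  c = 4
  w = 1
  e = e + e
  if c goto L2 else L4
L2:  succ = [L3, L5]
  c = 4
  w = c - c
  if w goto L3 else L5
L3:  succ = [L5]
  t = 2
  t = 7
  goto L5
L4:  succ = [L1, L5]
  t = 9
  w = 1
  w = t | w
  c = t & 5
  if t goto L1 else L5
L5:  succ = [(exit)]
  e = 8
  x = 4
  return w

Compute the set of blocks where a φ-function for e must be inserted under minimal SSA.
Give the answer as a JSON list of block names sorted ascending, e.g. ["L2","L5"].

idom tree: L1←L0 L2←L1 L3←L2 L4←L1 L5←L1
Dom∩ at merges:
  L1: preds {L0,L4}: {L0} ∩ {L0,L1,L4} = {L0}; idom=L0
  L5: preds {L2,L3,L4}: {L0,L1,L2} ∩ {L0,L1,L2,L3} ∩ {L0,L1,L4} = {L0,L1}; idom=L1

DF walk-up:
  L1←L0: walk · to L0
  L1←L4: walk L4→L1 to L0
  L5←L2: walk L2 to L1
  L5←L3: walk L3→L2 to L1
  L5←L4: walk L4 to L1
  L0 → ∅
  L1 → {L1}
  L2 → {L5}
  L3 → {L5}
  L4 → {L1,L5}
  L5 → ∅

φ for e: defs {L0,L1,L5}
  DF⁺ = {L1}

Answer: ["L1"]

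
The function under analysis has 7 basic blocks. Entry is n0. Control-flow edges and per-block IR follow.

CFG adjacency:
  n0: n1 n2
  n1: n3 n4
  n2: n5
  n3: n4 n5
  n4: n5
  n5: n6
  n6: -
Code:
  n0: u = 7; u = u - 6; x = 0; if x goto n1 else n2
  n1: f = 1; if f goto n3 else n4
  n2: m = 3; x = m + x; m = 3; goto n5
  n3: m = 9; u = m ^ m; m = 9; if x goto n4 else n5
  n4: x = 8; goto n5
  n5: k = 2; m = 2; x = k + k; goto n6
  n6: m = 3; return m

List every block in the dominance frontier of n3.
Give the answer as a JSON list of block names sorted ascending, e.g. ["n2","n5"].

Answer: ["n4", "n5"]

Analysis:
idom tree: n1←n0 n2←n0 n3←n1 n4←n1 n5←n0 n6←n5
Dom at joins:
  n4: preds {n1,n3}: {n0,n1} ∩ {n0,n1,n3} = {n0,n1}; idom=n1
  n5: preds {n2,n3,n4}: {n0,n2} ∩ {n0,n1,n3} ∩ {n0,n1,n4} = {n0}; idom=n0

Frontier:
  join n4 pred n1: · stop@n1
  join n4 pred n3: n3 stop@n1
  join n5 pred n2: n2 stop@n0
  join n5 pred n3: n3→n1 stop@n0
  join n5 pred n4: n4→n1 stop@n0
  DF(n0)=∅
  DF(n1)={n5}
  DF(n2)={n5}
  DF(n3)={n4,n5}
  DF(n4)={n5}
  DF(n5)=∅
  DF(n6)=∅

DF(n3) = ["n4", "n5"]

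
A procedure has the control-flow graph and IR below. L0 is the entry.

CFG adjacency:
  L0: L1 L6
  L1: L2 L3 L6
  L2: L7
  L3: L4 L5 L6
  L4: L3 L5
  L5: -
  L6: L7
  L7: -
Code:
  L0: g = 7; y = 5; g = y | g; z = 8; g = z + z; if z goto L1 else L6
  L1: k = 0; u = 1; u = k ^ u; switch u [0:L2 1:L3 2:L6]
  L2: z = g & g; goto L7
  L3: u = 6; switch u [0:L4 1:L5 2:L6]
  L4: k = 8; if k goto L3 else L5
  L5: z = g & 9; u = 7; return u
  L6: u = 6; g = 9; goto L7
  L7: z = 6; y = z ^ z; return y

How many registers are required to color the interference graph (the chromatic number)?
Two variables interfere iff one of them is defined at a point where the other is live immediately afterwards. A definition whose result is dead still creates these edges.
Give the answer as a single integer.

Per-block:
  L0 def {g,y,z} use ∅
  L1 def {k,u} use ∅
  L2 def {z} use {g}
  L3 def {u} use ∅
  L4 def {k} use ∅
  L5 def {u,z} use {g}
  L6 def {g,u} use ∅
  L7 def {y,z} use ∅

Liveness:
  live L0: ∅→{g}
  live L1: {g}→{g}
  live L2: {g}→∅
  live L3: {g}→{g}
  live L4: {g}→{g}
  live L5: {g}→∅
  live L6: ∅→∅
  live L7: ∅→∅

Interfere edges:
  g↔{k,u,y,z}
  k↔{g,u}
  u↔{g,k}
  y↔{g}
  z↔{g}

Colouring:
  {g,k,u} pairwise interfere (3-clique) ⇒ χ ≥ 3
  3-colouring: c0={g}  c1={k,y,z}  c2={u}
  χ = 3

Answer: 3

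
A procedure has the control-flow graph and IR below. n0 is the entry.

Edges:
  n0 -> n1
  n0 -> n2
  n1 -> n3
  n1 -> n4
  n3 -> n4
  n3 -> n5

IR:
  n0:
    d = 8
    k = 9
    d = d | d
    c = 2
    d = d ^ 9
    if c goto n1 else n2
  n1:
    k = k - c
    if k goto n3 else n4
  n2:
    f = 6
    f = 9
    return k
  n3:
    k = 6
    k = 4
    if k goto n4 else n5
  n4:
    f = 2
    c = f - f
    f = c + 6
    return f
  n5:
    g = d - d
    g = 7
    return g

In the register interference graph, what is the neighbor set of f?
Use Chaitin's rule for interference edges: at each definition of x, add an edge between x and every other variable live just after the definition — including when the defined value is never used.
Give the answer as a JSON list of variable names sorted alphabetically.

def/use:
  n0: def={c,d,k} ue=∅
  n1: def={k} ue={c,k}
  n2: def={f} ue={k}
  n3: def={k} ue=∅
  n4: def={c,f} ue=∅
  n5: def={g} ue={d}

Liveness:
  n0: in=∅ out={c,d,k}
  n1: in={c,d,k} out={d}
  n2: in={k} out=∅
  n3: in={d} out={d}
  n4: in=∅ out=∅
  n5: in={d} out=∅

Interference:
  c: {d,k}
  d: {c,k}
  f: {k}
  g: ∅
  k: {c,d,f}

N(f) = ["k"]

Answer: ["k"]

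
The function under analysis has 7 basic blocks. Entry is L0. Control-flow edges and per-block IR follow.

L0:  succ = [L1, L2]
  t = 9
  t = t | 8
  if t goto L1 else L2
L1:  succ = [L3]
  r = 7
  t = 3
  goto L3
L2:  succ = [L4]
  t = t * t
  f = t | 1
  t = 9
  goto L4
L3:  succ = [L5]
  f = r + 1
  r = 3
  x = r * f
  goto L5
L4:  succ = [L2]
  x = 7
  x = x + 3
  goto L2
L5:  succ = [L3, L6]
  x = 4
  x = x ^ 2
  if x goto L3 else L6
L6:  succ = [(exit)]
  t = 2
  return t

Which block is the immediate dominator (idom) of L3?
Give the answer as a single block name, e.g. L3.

idom tree: L1←L0 L2←L0 L3←L1 L4←L2 L5←L3 L6←L5
Dom at joins:
  L2: preds {L0,L4}: {L0} ∩ {L0,L2,L4} = {L0}; idom=L0
  L3: preds {L1,L5}: {L0,L1} ∩ {L0,L1,L3,L5} = {L0,L1}; idom=L1

idom(L3) = L1

Answer: L1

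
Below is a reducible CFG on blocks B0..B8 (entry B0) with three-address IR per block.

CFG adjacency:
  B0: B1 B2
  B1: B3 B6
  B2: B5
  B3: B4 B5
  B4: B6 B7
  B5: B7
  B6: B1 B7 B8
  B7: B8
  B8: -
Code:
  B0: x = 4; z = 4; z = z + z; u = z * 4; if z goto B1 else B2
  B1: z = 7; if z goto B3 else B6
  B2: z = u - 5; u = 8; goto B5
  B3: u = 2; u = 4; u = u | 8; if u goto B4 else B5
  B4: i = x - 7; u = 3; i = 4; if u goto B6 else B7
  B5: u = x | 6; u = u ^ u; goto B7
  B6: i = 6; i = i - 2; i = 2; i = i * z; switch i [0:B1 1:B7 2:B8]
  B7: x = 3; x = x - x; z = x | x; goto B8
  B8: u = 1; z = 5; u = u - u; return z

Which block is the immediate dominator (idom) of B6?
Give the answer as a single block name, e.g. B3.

Answer: B1

Derivation:
idom tree: B1←B0 B2←B0 B3←B1 B4←B3 B5←B0 B6←B1 B7←B0 B8←B0
Join-block Dom:
  B1: preds {B0,B6}: {B0} ∩ {B0,B1,B6} = {B0}; idom=B0
  B5: preds {B2,B3}: {B0,B2} ∩ {B0,B1,B3} = {B0}; idom=B0
  B6: preds {B1,B4}: {B0,B1} ∩ {B0,B1,B3,B4} = {B0,B1}; idom=B1
  B7: preds {B4,B5,B6}: {B0,B1,B3,B4} ∩ {B0,B5} ∩ {B0,B1,B6} = {B0}; idom=B0
  B8: preds {B6,B7}: {B0,B1,B6} ∩ {B0,B7} = {B0}; idom=B0

idom(B6) = B1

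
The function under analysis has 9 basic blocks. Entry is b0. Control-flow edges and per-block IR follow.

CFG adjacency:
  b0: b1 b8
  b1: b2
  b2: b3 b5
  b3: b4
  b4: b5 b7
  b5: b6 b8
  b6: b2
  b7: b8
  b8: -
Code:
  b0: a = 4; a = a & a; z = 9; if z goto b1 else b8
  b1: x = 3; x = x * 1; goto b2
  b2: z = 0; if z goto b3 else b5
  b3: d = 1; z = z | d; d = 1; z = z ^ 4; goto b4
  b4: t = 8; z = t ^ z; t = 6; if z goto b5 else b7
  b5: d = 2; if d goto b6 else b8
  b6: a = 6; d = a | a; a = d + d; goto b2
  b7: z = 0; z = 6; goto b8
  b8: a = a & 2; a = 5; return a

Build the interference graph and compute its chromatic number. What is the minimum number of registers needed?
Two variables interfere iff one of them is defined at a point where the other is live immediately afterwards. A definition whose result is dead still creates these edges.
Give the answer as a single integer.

Answer: 3

Working:
Per-block:
  b0 def {a,z} use ∅
  b1 def {x} use ∅
  b2 def {z} use ∅
  b3 def {d,z} use {z}
  b4 def {t,z} use {z}
  b5 def {d} use ∅
  b6 def {a,d} use ∅
  b7 def {z} use ∅
  b8 def {a} use {a}

Live sets:
  b0 li=∅ lo={a}
  b1 li={a} lo={a}
  b2 li={a} lo={a,z}
  b3 li={a,z} lo={a,z}
  b4 li={a,z} lo={a}
  b5 li={a} lo={a}
  b6 li=∅ lo={a}
  b7 li={a} lo={a}
  b8 li={a} lo=∅

Interfere edges:
  a — {d,t,x,z}
  d — {a,z}
  t — {a,z}
  x — {a}
  z — {a,d,t}

Colouring:
  clique {a,d,z} ⇒ need ≥ 3
  3-colouring: c0={a}  c1={x,z}  c2={d,t}
  χ = 3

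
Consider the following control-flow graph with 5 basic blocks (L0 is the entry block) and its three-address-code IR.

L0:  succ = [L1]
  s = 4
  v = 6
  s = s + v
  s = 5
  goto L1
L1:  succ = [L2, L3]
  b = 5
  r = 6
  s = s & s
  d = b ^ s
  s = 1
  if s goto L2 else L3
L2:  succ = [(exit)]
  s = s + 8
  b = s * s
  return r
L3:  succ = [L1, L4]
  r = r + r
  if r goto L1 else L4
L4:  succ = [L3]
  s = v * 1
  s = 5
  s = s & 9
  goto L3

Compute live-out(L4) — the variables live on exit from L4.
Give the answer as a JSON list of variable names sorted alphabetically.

Answer: ["r", "s", "v"]

Working:
Block summaries:
  L0 def {s,v} use ∅
  L1 def {b,d,r,s} use {s}
  L2 def {b,s} use {r,s}
  L3 def {r} use {r}
  L4 def {s} use {v}

Liveness:
  L0 li=∅ lo={s,v}
  L1 li={s,v} lo={r,s,v}
  L2 li={r,s} lo=∅
  L3 li={r,s,v} lo={r,s,v}
  L4 li={r,v} lo={r,s,v}

live-out(L4) = ["r", "s", "v"]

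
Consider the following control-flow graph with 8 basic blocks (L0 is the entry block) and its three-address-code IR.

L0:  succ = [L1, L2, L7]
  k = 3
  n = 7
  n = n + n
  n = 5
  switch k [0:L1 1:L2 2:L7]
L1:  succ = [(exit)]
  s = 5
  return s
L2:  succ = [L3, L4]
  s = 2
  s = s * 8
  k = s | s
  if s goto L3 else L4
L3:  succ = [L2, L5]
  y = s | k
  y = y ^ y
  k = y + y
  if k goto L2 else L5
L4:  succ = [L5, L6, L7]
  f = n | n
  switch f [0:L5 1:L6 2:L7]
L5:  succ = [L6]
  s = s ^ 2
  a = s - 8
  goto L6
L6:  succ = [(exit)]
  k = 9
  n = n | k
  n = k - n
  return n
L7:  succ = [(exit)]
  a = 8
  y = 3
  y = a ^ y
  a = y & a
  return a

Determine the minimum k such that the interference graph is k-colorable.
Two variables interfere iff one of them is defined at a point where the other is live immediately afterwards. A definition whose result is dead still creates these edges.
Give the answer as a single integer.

Answer: 3

Working:
def/use:
  L0 def {k,n} use ∅
  L1 def {s} use ∅
  L2 def {k,s} use ∅
  L3 def {k,y} use {k,s}
  L4 def {f} use {n}
  L5 def {a,s} use {s}
  L6 def {k,n} use {n}
  L7 def {a,y} use ∅

Liveness:
  L0: in=∅ out={n}
  L1: in=∅ out=∅
  L2: in={n} out={k,n,s}
  L3: in={k,n,s} out={n,s}
  L4: in={n,s} out={n,s}
  L5: in={n,s} out={n}
  L6: in={n} out=∅
  L7: in=∅ out=∅

Interfere edges:
  a↔{n,y}
  f↔{n,s}
  k↔{n,s}
  n↔{a,f,k,s,y}
  s↔{f,k,n,y}
  y↔{a,n,s}

Colouring:
  {a,n,y} pairwise interfere (3-clique) ⇒ χ ≥ 3
  3-colouring: c0={n}  c1={a,s}  c2={f,k,y}
  χ = 3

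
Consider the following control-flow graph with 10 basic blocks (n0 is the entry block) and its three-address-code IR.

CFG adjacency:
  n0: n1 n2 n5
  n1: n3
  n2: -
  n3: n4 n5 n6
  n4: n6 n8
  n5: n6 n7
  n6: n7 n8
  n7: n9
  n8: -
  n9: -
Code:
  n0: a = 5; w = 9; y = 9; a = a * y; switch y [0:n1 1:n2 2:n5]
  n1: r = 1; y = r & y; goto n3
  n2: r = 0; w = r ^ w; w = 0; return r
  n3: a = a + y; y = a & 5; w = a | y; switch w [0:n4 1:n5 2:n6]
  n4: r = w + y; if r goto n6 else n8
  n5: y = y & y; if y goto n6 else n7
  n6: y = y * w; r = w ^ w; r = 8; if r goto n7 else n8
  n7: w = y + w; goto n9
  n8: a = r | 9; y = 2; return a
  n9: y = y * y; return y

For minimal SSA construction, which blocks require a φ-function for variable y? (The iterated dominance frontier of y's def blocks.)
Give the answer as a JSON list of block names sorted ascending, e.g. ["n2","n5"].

idom tree: n1←n0 n2←n0 n3←n1 n4←n3 n5←n0 n6←n0 n7←n0 n8←n0 n9←n7
Join-block Dom:
  n5: preds {n0,n3}: {n0} ∩ {n0,n1,n3} = {n0}; idom=n0
  n6: preds {n3,n4,n5}: {n0,n1,n3} ∩ {n0,n1,n3,n4} ∩ {n0,n5} = {n0}; idom=n0
  n7: preds {n5,n6}: {n0,n5} ∩ {n0,n6} = {n0}; idom=n0
  n8: preds {n4,n6}: {n0,n1,n3,n4} ∩ {n0,n6} = {n0}; idom=n0

DF walk-up:
  n5←n0: walk · to n0
  n5←n3: walk n3→n1 to n0
  n6←n3: walk n3→n1 to n0
  n6←n4: walk n4→n3→n1 to n0
  n6←n5: walk n5 to n0
  n7←n5: walk n5 to n0
  n7←n6: walk n6 to n0
  n8←n4: walk n4→n3→n1 to n0
  n8←n6: walk n6 to n0
  n0 → ∅
  n1 → {n5,n6,n8}
  n2 → ∅
  n3 → {n5,n6,n8}
  n4 → {n6,n8}
  n5 → {n6,n7}
  n6 → {n7,n8}
  n7 → ∅
  n8 → ∅
  n9 → ∅

φ for y: defs {n0,n1,n3,n5,n6,n8,n9}
  DF⁺ = {n5,n6,n7,n8}

Answer: ["n5", "n6", "n7", "n8"]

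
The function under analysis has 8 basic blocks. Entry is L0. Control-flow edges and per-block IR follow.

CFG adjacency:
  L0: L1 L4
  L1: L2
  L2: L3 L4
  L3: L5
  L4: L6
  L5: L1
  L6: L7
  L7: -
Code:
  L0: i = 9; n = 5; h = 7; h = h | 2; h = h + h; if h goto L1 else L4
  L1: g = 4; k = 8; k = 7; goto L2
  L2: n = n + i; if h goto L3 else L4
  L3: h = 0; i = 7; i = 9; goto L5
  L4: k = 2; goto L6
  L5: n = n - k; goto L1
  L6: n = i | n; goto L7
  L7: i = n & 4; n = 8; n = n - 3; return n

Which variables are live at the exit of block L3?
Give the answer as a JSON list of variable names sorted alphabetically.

Per-block:
  L0: def={h,i,n} ue=∅
  L1: def={g,k} ue=∅
  L2: def={n} ue={h,i,n}
  L3: def={h,i} ue=∅
  L4: def={k} ue=∅
  L5: def={n} ue={k,n}
  L6: def={n} ue={i,n}
  L7: def={i,n} ue={n}

Live sets:
  live L0: ∅→{h,i,n}
  live L1: {h,i,n}→{h,i,k,n}
  live L2: {h,i,k,n}→{i,k,n}
  live L3: {k,n}→{h,i,k,n}
  live L4: {i,n}→{i,n}
  live L5: {h,i,k,n}→{h,i,n}
  live L6: {i,n}→{n}
  live L7: {n}→∅

live-out(L3) = ["h", "i", "k", "n"]

Answer: ["h", "i", "k", "n"]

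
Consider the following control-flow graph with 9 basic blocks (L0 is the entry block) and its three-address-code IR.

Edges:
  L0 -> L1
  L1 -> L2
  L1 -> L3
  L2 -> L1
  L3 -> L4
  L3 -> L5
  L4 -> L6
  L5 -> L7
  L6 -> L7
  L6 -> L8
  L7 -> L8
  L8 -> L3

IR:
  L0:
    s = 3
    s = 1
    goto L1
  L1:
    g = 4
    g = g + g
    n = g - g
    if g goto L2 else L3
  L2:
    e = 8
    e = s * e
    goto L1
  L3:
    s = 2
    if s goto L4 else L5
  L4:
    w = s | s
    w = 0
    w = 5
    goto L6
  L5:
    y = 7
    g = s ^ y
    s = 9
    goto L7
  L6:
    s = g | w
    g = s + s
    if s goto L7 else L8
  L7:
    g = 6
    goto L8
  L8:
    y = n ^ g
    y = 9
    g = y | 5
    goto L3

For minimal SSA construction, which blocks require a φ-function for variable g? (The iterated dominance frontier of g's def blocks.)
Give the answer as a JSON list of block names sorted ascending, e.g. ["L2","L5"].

Answer: ["L1", "L3", "L7", "L8"]

Derivation:
idom tree: L1←L0 L2←L1 L3←L1 L4←L3 L5←L3 L6←L4 L7←L3 L8←L3
Dom∩ at merges:
  L1: preds {L0,L2}: {L0} ∩ {L0,L1,L2} = {L0}; idom=L0
  L3: preds {L1,L8}: {L0,L1} ∩ {L0,L1,L3,L8} = {L0,L1}; idom=L1
  L7: preds {L5,L6}: {L0,L1,L3,L5} ∩ {L0,L1,L3,L4,L6} = {L0,L1,L3}; idom=L3
  L8: preds {L6,L7}: {L0,L1,L3,L4,L6} ∩ {L0,L1,L3,L7} = {L0,L1,L3}; idom=L3

Frontier:
  join L1 pred L0: · stop@L0
  join L1 pred L2: L2→L1 stop@L0
  join L3 pred L1: · stop@L1
  join L3 pred L8: L8→L3 stop@L1
  join L7 pred L5: L5 stop@L3
  join L7 pred L6: L6→L4 stop@L3
  join L8 pred L6: L6→L4 stop@L3
  join L8 pred L7: L7 stop@L3
  DF(L0)=∅
  DF(L1)={L1}
  DF(L2)={L1}
  DF(L3)={L3}
  DF(L4)={L7,L8}
  DF(L5)={L7}
  DF(L6)={L7,L8}
  DF(L7)={L8}
  DF(L8)={L3}

φ for g: defs {L1,L5,L6,L7,L8}
  DF⁺ = {L1,L3,L7,L8}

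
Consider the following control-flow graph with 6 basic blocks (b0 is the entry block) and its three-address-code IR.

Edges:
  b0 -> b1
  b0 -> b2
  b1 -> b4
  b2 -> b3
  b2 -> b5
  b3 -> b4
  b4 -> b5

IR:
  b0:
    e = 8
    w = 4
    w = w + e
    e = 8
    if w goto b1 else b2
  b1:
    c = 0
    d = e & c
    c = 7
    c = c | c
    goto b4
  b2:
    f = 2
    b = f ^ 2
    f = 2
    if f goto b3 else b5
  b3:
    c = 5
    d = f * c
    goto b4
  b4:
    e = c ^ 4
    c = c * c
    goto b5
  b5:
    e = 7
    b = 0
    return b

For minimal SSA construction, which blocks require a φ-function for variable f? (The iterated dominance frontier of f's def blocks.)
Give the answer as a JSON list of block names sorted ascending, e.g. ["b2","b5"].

Answer: ["b4", "b5"]

Working:
idom tree: b1←b0 b2←b0 b3←b2 b4←b0 b5←b0
Join-block Dom:
  b4: preds {b1,b3}: {b0,b1} ∩ {b0,b2,b3} = {b0}; idom=b0
  b5: preds {b2,b4}: {b0,b2} ∩ {b0,b4} = {b0}; idom=b0

DF walk-up:
  join b4 pred b1: b1 stop@b0
  join b4 pred b3: b3→b2 stop@b0
  join b5 pred b2: b2 stop@b0
  join b5 pred b4: b4 stop@b0
  DF(b0)=∅
  DF(b1)={b4}
  DF(b2)={b4,b5}
  DF(b3)={b4}
  DF(b4)={b5}
  DF(b5)=∅

φ for f: defs {b2}
  DF⁺ = {b4,b5}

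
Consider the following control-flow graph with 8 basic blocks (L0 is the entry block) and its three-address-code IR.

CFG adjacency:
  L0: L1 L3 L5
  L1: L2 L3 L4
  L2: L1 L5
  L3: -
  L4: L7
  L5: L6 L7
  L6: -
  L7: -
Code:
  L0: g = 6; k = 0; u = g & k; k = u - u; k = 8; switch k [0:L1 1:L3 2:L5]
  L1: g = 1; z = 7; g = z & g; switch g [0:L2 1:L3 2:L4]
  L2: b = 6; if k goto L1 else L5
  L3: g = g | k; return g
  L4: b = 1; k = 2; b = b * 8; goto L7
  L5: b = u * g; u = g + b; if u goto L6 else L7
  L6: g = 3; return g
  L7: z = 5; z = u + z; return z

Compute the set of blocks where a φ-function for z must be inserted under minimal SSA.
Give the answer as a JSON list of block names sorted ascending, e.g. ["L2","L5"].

Answer: ["L1", "L3", "L5", "L7"]

Analysis:
idom tree: L1←L0 L2←L1 L3←L0 L4←L1 L5←L0 L6←L5 L7←L0
Join-block Dom:
  L1: preds {L0,L2}: {L0} ∩ {L0,L1,L2} = {L0}; idom=L0
  L3: preds {L0,L1}: {L0} ∩ {L0,L1} = {L0}; idom=L0
  L5: preds {L0,L2}: {L0} ∩ {L0,L1,L2} = {L0}; idom=L0
  L7: preds {L4,L5}: {L0,L1,L4} ∩ {L0,L5} = {L0}; idom=L0

Frontier:
  join L1 pred L0: · stop@L0
  join L1 pred L2: L2→L1 stop@L0
  join L3 pred L0: · stop@L0
  join L3 pred L1: L1 stop@L0
  join L5 pred L0: · stop@L0
  join L5 pred L2: L2→L1 stop@L0
  join L7 pred L4: L4→L1 stop@L0
  join L7 pred L5: L5 stop@L0
  L0 → ∅
  L1 → {L1,L3,L5,L7}
  L2 → {L1,L5}
  L3 → ∅
  L4 → {L7}
  L5 → {L7}
  L6 → ∅
  L7 → ∅

φ for z: defs {L1,L7}
  DF⁺ = {L1,L3,L5,L7}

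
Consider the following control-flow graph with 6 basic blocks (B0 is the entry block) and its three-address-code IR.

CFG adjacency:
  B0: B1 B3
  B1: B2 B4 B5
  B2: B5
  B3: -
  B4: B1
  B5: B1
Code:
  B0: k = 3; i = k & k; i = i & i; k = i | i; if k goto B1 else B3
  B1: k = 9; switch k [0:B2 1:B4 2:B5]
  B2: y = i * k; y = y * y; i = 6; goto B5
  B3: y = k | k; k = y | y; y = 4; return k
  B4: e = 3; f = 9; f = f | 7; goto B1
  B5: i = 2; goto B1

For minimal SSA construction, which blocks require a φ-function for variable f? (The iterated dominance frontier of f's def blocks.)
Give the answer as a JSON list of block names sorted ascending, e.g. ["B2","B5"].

Answer: ["B1"]

Derivation:
idom tree: B1←B0 B2←B1 B3←B0 B4←B1 B5←B1
Dom at joins:
  B1: preds {B0,B4,B5}: {B0} ∩ {B0,B1,B4} ∩ {B0,B1,B5} = {B0}; idom=B0
  B5: preds {B1,B2}: {B0,B1} ∩ {B0,B1,B2} = {B0,B1}; idom=B1

DF derivation:
  B1←B0: walk · to B0
  B1←B4: walk B4→B1 to B0
  B1←B5: walk B5→B1 to B0
  B5←B1: walk · to B1
  B5←B2: walk B2 to B1
  B0 → ∅
  B1 → {B1}
  B2 → {B5}
  B3 → ∅
  B4 → {B1}
  B5 → {B1}

φ for f: defs {B4}
  DF⁺ = {B1}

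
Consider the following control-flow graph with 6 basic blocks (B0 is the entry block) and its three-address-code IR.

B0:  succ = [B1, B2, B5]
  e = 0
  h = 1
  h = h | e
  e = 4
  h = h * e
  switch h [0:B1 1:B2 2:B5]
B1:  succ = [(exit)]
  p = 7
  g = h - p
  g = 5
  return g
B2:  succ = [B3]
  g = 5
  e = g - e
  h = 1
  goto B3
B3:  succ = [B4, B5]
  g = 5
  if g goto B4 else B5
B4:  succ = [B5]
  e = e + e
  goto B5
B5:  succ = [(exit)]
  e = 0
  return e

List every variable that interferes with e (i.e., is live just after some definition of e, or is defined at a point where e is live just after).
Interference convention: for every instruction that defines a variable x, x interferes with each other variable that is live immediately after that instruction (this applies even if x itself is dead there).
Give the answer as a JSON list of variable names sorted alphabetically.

def/use:
  B0: {e,h} / ∅
  B1: {g,p} / {h}
  B2: {e,g,h} / {e}
  B3: {g} / ∅
  B4: {e} / {e}
  B5: {e} / ∅

Live sets:
  B0 li=∅ lo={e,h}
  B1 li={h} lo=∅
  B2 li={e} lo={e}
  B3 li={e} lo={e}
  B4 li={e} lo=∅
  B5 li=∅ lo=∅

Interference:
  e↔{g,h}
  g↔{e}
  h↔{e,p}
  p↔{h}

N(e) = ["g", "h"]

Answer: ["g", "h"]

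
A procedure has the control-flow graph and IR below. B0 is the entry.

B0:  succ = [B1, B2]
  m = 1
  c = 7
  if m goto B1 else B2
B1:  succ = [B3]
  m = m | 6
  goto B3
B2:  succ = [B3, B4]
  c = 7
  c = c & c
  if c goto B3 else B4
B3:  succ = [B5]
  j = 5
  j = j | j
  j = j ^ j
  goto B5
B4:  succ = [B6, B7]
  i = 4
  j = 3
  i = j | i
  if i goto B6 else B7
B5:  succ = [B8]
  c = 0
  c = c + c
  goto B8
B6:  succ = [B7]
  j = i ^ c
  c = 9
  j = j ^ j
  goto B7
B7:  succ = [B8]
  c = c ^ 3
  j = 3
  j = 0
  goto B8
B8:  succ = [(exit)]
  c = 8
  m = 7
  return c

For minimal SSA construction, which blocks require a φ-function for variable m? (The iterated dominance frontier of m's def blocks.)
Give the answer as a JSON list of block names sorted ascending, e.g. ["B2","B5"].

idom tree: B1←B0 B2←B0 B3←B0 B4←B2 B5←B3 B6←B4 B7←B4 B8←B0
Join-block Dom:
  B3: preds {B1,B2}: {B0,B1} ∩ {B0,B2} = {B0}; idom=B0
  B7: preds {B4,B6}: {B0,B2,B4} ∩ {B0,B2,B4,B6} = {B0,B2,B4}; idom=B4
  B8: preds {B5,B7}: {B0,B3,B5} ∩ {B0,B2,B4,B7} = {B0}; idom=B0

DF walk-up:
  join B3 pred B1: B1 stop@B0
  join B3 pred B2: B2 stop@B0
  join B7 pred B4: · stop@B4
  join B7 pred B6: B6 stop@B4
  join B8 pred B5: B5→B3 stop@B0
  join B8 pred B7: B7→B4→B2 stop@B0
  B0 → ∅
  B1 → {B3}
  B2 → {B3,B8}
  B3 → {B8}
  B4 → {B8}
  B5 → {B8}
  B6 → {B7}
  B7 → {B8}
  B8 → ∅

φ for m: defs {B0,B1,B8}
  DF⁺ = {B3,B8}

Answer: ["B3", "B8"]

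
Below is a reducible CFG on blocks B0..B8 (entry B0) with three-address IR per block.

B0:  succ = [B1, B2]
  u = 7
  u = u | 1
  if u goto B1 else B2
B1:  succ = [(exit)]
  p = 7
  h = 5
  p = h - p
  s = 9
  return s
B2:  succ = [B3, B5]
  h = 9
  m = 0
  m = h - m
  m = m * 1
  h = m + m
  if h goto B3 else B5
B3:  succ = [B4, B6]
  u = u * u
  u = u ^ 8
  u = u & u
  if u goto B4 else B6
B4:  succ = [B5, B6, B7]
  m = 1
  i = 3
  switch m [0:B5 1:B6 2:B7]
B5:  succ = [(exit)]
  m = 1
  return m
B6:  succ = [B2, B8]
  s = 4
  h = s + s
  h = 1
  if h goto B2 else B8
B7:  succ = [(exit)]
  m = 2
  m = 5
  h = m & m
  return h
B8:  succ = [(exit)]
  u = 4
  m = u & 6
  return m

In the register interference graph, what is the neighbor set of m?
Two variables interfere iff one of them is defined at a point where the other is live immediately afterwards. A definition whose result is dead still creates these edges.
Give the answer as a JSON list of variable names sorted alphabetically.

Answer: ["h", "i", "u"]

Working:
def/use:
  B0 def {u} use ∅
  B1 def {h,p,s} use ∅
  B2 def {h,m} use ∅
  B3 def {u} use {u}
  B4 def {i,m} use ∅
  B5 def {m} use ∅
  B6 def {h,s} use ∅
  B7 def {h,m} use ∅
  B8 def {m,u} use ∅

Backward fixpoint:
  live B0: ∅→{u}
  live B1: ∅→∅
  live B2: {u}→{u}
  live B3: {u}→{u}
  live B4: {u}→{u}
  live B5: ∅→∅
  live B6: {u}→{u}
  live B7: ∅→∅
  live B8: ∅→∅

Conflict graph:
  h: {m,p,u}
  i: {m,u}
  m: {h,i,u}
  p: {h}
  s: {u}
  u: {h,i,m,s}

N(m) = ["h", "i", "u"]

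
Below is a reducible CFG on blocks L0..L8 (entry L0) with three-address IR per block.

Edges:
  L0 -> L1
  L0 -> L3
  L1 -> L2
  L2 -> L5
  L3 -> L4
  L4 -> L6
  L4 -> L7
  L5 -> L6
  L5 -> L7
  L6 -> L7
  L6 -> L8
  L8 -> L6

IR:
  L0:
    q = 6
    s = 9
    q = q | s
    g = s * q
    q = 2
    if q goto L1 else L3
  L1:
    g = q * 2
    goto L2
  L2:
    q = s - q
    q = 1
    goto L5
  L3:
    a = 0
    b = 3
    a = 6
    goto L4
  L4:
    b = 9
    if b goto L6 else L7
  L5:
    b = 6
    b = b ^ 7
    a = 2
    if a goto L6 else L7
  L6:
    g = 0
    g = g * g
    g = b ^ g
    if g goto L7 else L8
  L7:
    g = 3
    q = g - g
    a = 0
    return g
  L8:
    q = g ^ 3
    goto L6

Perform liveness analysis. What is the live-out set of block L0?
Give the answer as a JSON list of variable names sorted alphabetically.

Block summaries:
  L0: def={g,q,s} ue=∅
  L1: def={g} ue={q}
  L2: def={q} ue={q,s}
  L3: def={a,b} ue=∅
  L4: def={b} ue=∅
  L5: def={a,b} ue=∅
  L6: def={g} ue={b}
  L7: def={a,g,q} ue=∅
  L8: def={q} ue={g}

Liveness:
  L0: in=∅ out={q,s}
  L1: in={q,s} out={q,s}
  L2: in={q,s} out=∅
  L3: in=∅ out=∅
  L4: in=∅ out={b}
  L5: in=∅ out={b}
  L6: in={b} out={b,g}
  L7: in=∅ out=∅
  L8: in={b,g} out={b}

live-out(L0) = ["q", "s"]

Answer: ["q", "s"]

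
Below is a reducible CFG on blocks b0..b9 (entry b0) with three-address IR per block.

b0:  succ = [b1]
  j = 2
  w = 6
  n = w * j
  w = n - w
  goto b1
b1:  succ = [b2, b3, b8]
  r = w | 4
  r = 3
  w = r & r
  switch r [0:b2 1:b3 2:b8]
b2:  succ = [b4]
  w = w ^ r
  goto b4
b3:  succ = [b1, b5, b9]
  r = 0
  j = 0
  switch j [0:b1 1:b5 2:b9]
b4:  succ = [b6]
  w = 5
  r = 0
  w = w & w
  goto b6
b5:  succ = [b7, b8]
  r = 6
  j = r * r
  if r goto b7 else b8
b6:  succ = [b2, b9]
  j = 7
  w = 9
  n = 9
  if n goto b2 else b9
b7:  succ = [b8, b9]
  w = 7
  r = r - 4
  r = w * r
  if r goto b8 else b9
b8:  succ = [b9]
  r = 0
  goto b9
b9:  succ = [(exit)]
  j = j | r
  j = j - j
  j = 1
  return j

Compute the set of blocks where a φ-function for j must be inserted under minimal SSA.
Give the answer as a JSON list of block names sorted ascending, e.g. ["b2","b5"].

idom tree: b1←b0 b2←b1 b3←b1 b4←b2 b5←b3 b6←b4 b7←b5 b8←b1 b9←b1
Join-block Dom:
  b1: preds {b0,b3}: {b0} ∩ {b0,b1,b3} = {b0}; idom=b0
  b2: preds {b1,b6}: {b0,b1} ∩ {b0,b1,b2,b4,b6} = {b0,b1}; idom=b1
  b8: preds {b1,b5,b7}: {b0,b1} ∩ {b0,b1,b3,b5} ∩ {b0,b1,b3,b5,b7} = {b0,b1}; idom=b1
  b9: preds {b3,b6,b7,b8}: {b0,b1,b3} ∩ {b0,b1,b2,b4,b6} ∩ {b0,b1,b3,b5,b7} ∩ {b0,b1,b8} = {b0,b1}; idom=b1

DF walk-up:
  join b1 pred b0: · stop@b0
  join b1 pred b3: b3→b1 stop@b0
  join b2 pred b1: · stop@b1
  join b2 pred b6: b6→b4→b2 stop@b1
  join b8 pred b1: · stop@b1
  join b8 pred b5: b5→b3 stop@b1
  join b8 pred b7: b7→b5→b3 stop@b1
  join b9 pred b3: b3 stop@b1
  join b9 pred b6: b6→b4→b2 stop@b1
  join b9 pred b7: b7→b5→b3 stop@b1
  join b9 pred b8: b8 stop@b1
  b0: DF=∅
  b1: DF={b1}
  b2: DF={b2,b9}
  b3: DF={b1,b8,b9}
  b4: DF={b2,b9}
  b5: DF={b8,b9}
  b6: DF={b2,b9}
  b7: DF={b8,b9}
  b8: DF={b9}
  b9: DF=∅

φ for j: defs {b0,b3,b5,b6,b9}
  DF⁺ = {b1,b2,b8,b9}

Answer: ["b1", "b2", "b8", "b9"]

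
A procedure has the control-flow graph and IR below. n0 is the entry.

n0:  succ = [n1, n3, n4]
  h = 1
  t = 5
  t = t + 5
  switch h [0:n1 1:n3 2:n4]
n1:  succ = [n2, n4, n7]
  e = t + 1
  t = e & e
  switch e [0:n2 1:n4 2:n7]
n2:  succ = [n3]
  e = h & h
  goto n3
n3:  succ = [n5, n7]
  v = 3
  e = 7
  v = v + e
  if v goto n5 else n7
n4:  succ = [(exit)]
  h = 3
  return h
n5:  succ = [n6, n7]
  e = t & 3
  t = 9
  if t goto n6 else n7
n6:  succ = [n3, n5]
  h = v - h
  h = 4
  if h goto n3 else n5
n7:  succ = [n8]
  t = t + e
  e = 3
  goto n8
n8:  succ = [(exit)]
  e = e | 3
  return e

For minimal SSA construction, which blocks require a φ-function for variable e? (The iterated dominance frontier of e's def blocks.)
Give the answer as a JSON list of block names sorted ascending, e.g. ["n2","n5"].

Answer: ["n3", "n4", "n5", "n7"]

Working:
idom tree: n1←n0 n2←n1 n3←n0 n4←n0 n5←n3 n6←n5 n7←n0 n8←n7
Dom∩ at merges:
  n3: preds {n0,n2,n6}: {n0} ∩ {n0,n1,n2} ∩ {n0,n3,n5,n6} = {n0}; idom=n0
  n4: preds {n0,n1}: {n0} ∩ {n0,n1} = {n0}; idom=n0
  n5: preds {n3,n6}: {n0,n3} ∩ {n0,n3,n5,n6} = {n0,n3}; idom=n3
  n7: preds {n1,n3,n5}: {n0,n1} ∩ {n0,n3} ∩ {n0,n3,n5} = {n0}; idom=n0

DF walk-up:
  join n3 pred n0: · stop@n0
  join n3 pred n2: n2→n1 stop@n0
  join n3 pred n6: n6→n5→n3 stop@n0
  join n4 pred n0: · stop@n0
  join n4 pred n1: n1 stop@n0
  join n5 pred n3: · stop@n3
  join n5 pred n6: n6→n5 stop@n3
  join n7 pred n1: n1 stop@n0
  join n7 pred n3: n3 stop@n0
  join n7 pred n5: n5→n3 stop@n0
  n0: DF=∅
  n1: DF={n3,n4,n7}
  n2: DF={n3}
  n3: DF={n3,n7}
  n4: DF=∅
  n5: DF={n3,n5,n7}
  n6: DF={n3,n5}
  n7: DF=∅
  n8: DF=∅

φ for e: defs {n1,n2,n3,n5,n7,n8}
  DF⁺ = {n3,n4,n5,n7}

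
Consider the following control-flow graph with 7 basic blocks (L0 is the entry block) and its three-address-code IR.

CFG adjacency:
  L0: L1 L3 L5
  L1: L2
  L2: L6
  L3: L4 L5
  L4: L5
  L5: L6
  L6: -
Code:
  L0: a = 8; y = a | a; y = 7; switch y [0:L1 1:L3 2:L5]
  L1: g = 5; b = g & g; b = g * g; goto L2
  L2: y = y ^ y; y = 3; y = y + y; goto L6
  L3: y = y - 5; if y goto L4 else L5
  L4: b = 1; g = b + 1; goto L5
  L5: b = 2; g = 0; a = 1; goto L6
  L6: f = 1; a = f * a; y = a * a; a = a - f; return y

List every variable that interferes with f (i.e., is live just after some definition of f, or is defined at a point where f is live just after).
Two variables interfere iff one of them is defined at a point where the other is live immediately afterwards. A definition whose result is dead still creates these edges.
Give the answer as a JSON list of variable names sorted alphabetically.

Block summaries:
  L0: {a,y} / ∅
  L1: {b,g} / ∅
  L2: {y} / {y}
  L3: {y} / {y}
  L4: {b,g} / ∅
  L5: {a,b,g} / ∅
  L6: {a,f,y} / {a}

Backward fixpoint:
  L0: in=∅ out={a,y}
  L1: in={a,y} out={a,y}
  L2: in={a,y} out={a}
  L3: in={y} out=∅
  L4: in=∅ out=∅
  L5: in=∅ out={a}
  L6: in={a} out=∅

Conflict graph:
  a — {b,f,g,y}
  b — {a,g,y}
  f — {a,y}
  g — {a,b,y}
  y — {a,b,f,g}

N(f) = ["a", "y"]

Answer: ["a", "y"]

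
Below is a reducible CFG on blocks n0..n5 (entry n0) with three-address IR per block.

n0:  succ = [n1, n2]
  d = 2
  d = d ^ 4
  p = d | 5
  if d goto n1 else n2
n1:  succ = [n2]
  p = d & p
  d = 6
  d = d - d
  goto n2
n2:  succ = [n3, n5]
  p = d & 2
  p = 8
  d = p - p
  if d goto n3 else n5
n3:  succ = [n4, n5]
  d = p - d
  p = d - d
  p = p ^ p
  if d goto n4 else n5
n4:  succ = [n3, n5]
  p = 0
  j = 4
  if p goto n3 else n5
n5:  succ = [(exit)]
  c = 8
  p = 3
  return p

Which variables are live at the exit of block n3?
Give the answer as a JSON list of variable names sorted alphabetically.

Block summaries:
  n0: def={d,p} ue=∅
  n1: def={d,p} ue={d,p}
  n2: def={d,p} ue={d}
  n3: def={d,p} ue={d,p}
  n4: def={j,p} ue=∅
  n5: def={c,p} ue=∅

Live sets:
  n0 li=∅ lo={d,p}
  n1 li={d,p} lo={d}
  n2 li={d} lo={d,p}
  n3 li={d,p} lo={d}
  n4 li={d} lo={d,p}
  n5 li=∅ lo=∅

live-out(n3) = ["d"]

Answer: ["d"]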